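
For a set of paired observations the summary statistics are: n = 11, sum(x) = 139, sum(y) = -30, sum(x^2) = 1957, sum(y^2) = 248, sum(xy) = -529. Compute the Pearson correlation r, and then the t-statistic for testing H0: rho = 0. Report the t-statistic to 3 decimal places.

-4.317

Numerator: nΣxy − (Σx)(Σy) = 11·(-529) − (139)(-30) = -1649
Denominator: √[(nΣx²−(Σx)²)(nΣy²−(Σy)²)]
  nΣx²−(Σx)² = 11·1957 − 19321 = 2206;  nΣy²−(Σy)² = 11·248 − 900 = 1828
  √(2206·1828) = √4032568 = 2008.1255
r = -1649 / 2008.1255 = -0.8212
t = r·√(n−2)/√(1−r²) = -0.8212·√9 / √(1−0.674369) = -2.463600 / 0.570641 = -4.317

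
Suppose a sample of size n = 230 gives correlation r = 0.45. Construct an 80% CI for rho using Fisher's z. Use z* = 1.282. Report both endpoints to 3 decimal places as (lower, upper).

(0.380, 0.515)

z_r = atanh(0.45) = 0.484700;  SE = 1/√(n−3) = 1/√227 = 0.066372
z-limits: 0.484700 ± 1.282·0.066372 = 0.484700 ± 0.085089 = [0.399611, 0.569789]
ρ-limits: (tanh 0.399611, tanh 0.569789) = (0.380, 0.515)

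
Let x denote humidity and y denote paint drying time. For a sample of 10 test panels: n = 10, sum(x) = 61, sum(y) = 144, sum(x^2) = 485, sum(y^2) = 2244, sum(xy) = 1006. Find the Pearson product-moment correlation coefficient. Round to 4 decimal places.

0.9200

S_xy = nΣxy − ΣxΣy = 10·1006 − 61·144 = 10060 − 8784 = 1276
S_xx = nΣx² − (Σx)² = 10·485 − 61² = 4850 − 3721 = 1129
S_yy = nΣy² − (Σy)² = 10·2244 − 144² = 22440 − 20736 = 1704
r = S_xy / √(S_xx·S_yy) = 1276 / √(1129·1704) = 1276 / √1923816 = 1276 / 1387.0169 = 0.9200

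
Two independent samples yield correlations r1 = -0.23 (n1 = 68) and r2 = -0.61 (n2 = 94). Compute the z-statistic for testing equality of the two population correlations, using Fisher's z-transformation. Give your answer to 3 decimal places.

2.923

z1 = atanh(-0.23) = -0.234189,  z2 = atanh(-0.61) = -0.708921
SE = √(1/(n1−3) + 1/(n2−3)) = √(1/65 + 1/91) = √(0.0153846 + 0.0109890) = √0.0263736 = 0.162400
z = (z1 − z2)/SE = (-0.234189 − (-0.708921)) / 0.162400 = 0.474732 / 0.162400 = 2.923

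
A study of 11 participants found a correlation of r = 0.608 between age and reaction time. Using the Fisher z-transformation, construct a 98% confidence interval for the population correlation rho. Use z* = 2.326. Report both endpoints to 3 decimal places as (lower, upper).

(-0.116, 0.910)

Fisher z: z_r = atanh(r) = ½·ln((1+0.608)/(1−0.608)) = 0.705742
SE(z) = 1/√(n−3) = 1/√8 = 0.353553
98% ⇒ z* = 2.326; margin = 2.326·0.353553 = 0.822364
CI on z-scale: (-0.116622, 1.528106)
Back-transform: tanh(-0.116622) = -0.116096, tanh(1.528106) = 0.910100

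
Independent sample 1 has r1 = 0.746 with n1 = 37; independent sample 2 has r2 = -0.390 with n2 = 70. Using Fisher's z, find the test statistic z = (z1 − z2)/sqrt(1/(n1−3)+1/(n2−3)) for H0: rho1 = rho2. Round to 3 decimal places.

6.533

z1 = atanh(0.746) = 0.963874,  z2 = atanh(-0.390) = -0.411800
SE = √(1/(n1−3) + 1/(n2−3)) = √(1/34 + 1/67) = √(0.0294118 + 0.0149254) = √0.0443372 = 0.210564
z = (z1 − z2)/SE = (0.963874 − (-0.411800)) / 0.210564 = 1.375674 / 0.210564 = 6.533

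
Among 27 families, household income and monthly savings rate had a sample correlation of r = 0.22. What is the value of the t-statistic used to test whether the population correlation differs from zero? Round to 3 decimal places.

1.128

1 − r² = 1 − 0.0484 = 0.9516;  √(1−r²) = 0.975500
√(n−2) = √25 = 5.000000
t = r·√(n−2)/√(1−r²) = 0.22 · 5.000000 / 0.975500 = 1.128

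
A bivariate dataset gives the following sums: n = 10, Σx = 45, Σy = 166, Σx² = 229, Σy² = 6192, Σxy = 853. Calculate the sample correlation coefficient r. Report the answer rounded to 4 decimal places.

S_xy = nΣxy − ΣxΣy = 10·853 − 45·166 = 8530 − 7470 = 1060
S_xx = nΣx² − (Σx)² = 10·229 − 45² = 2290 − 2025 = 265
S_yy = nΣy² − (Σy)² = 10·6192 − 166² = 61920 − 27556 = 34364
r = S_xy / √(S_xx·S_yy) = 1060 / √(265·34364) = 1060 / √9106460 = 1060 / 3017.6912 = 0.3513

0.3513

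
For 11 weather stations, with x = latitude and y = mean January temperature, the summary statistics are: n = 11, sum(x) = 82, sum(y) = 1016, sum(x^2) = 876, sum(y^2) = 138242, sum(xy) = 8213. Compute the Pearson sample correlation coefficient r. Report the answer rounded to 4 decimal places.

0.1864

S_xy = nΣxy − ΣxΣy = 11·8213 − 82·1016 = 90343 − 83312 = 7031
S_xx = nΣx² − (Σx)² = 11·876 − 82² = 9636 − 6724 = 2912
S_yy = nΣy² − (Σy)² = 11·138242 − 1016² = 1520662 − 1032256 = 488406
r = S_xy / √(S_xx·S_yy) = 7031 / √(2912·488406) = 7031 / √1422238272 = 7031 / 37712.5745 = 0.1864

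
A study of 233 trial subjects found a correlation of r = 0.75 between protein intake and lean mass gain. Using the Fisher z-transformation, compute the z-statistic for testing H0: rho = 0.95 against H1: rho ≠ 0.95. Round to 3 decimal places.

-13.025

z_r = atanh(0.75) = 0.972955,  z_0 = atanh(0.95) = 1.831781
SE = 1/√(n−3) = 1/√230 = 0.065938
z = (z_r − z_0)/SE = (0.972955 − 1.831781) / 0.065938 = -0.858826 / 0.065938 = -13.025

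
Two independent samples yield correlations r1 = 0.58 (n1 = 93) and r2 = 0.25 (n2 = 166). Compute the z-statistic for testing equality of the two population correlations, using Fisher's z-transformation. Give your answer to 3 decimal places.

z1 = atanh(0.58) = 0.662463,  z2 = atanh(0.25) = 0.255413
SE = √(1/(n1−3) + 1/(n2−3)) = √(1/90 + 1/163) = √(0.0111111 + 0.0061350) = √0.0172461 = 0.131324
z = (z1 − z2)/SE = (0.662463 − 0.255413) / 0.131324 = 0.407050 / 0.131324 = 3.100

3.100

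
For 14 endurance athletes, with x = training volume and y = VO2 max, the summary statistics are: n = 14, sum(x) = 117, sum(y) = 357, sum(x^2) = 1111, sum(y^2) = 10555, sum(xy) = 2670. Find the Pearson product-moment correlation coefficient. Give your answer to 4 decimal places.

S_xy = nΣxy − ΣxΣy = 14·2670 − 117·357 = 37380 − 41769 = -4389
S_xx = nΣx² − (Σx)² = 14·1111 − 117² = 15554 − 13689 = 1865
S_yy = nΣy² − (Σy)² = 14·10555 − 357² = 147770 − 127449 = 20321
r = S_xy / √(S_xx·S_yy) = -4389 / √(1865·20321) = -4389 / √37898665 = -4389 / 6156.1892 = -0.7129

-0.7129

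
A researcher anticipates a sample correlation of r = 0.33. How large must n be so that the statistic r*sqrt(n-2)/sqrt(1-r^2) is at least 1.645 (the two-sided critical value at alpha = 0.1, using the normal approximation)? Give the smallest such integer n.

25

Need r·√(n−2)/√(1−r²) ≥ 1.645
√(n−2) ≥ 1.645·√(1−0.1089) / 0.33 = 1.645·0.943981 / 0.33 = 4.7056
n−2 ≥ 22.1427  ⇒  n ≥ 24.1427
Smallest integer n = 25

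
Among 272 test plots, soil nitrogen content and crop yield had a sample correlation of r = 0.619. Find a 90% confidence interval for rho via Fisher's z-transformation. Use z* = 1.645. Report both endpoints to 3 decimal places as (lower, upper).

(0.553, 0.677)

Fisher z: z_r = atanh(r) = ½·ln((1+0.619)/(1−0.619)) = 0.723382
SE(z) = 1/√(n−3) = 1/√269 = 0.060971
90% ⇒ z* = 1.645; margin = 1.645·0.060971 = 0.100297
CI on z-scale: (0.623085, 0.823679)
Back-transform: tanh(0.623085) = 0.553272, tanh(0.823679) = 0.677067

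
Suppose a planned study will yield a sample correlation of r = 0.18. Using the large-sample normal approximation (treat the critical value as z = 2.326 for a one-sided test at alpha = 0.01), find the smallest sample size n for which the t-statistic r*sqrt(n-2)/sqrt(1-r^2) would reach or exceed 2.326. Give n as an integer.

164

r√(n−2)/√(1−r²) ≥ 2.326  ⇔  n−2 ≥ (2.326)²·(1−r²)/r²
(1−r²)/r² = (1−0.0324)/0.0324 = 29.8642
n ≥ 2 + 5.410276·29.8642 = 2 + 161.5736 = 163.5736
⌈163.5736⌉ = 164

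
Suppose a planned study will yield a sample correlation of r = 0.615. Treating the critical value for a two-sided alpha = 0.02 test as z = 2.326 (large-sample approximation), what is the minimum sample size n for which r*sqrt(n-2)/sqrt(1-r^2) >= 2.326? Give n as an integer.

11

Need r·√(n−2)/√(1−r²) ≥ 2.326
√(n−2) ≥ 2.326·√(1−0.378225) / 0.615 = 2.326·0.788527 / 0.615 = 2.9823
n−2 ≥ 8.8941  ⇒  n ≥ 10.8941
Smallest integer n = 11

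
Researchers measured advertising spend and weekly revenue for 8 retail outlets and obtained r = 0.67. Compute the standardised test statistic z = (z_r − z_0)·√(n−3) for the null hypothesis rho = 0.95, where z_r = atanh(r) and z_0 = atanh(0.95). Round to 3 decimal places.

z_r = atanh(0.67) = 0.810743,  z_0 = atanh(0.95) = 1.831781
SE = 1/√(n−3) = 1/√5 = 0.447214
z = (z_r − z_0)/SE = (0.810743 − 1.831781) / 0.447214 = -1.021038 / 0.447214 = -2.283

-2.283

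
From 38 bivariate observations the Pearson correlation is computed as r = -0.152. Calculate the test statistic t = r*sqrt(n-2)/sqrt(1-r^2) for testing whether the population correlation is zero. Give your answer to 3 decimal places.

t = r·√(n−2) / √(1−r²) with r = -0.152, n = 38
  = -0.152·√36 / √(1 − 0.023104)
  = -0.152·6.000000 / 0.988380
  = -0.912000 / 0.988380 = -0.923

-0.923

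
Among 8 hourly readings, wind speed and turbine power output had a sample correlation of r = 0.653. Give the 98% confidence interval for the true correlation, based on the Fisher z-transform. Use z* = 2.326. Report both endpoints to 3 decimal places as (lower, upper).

z_r = atanh(0.653) = 0.780511;  SE = 1/√(n−3) = 1/√5 = 0.447214
z-limits: 0.780511 ± 2.326·0.447214 = 0.780511 ± 1.040220 = [-0.259709, 1.820731]
ρ-limits: (tanh -0.259709, tanh 1.820731) = (-0.254, 0.949)

(-0.254, 0.949)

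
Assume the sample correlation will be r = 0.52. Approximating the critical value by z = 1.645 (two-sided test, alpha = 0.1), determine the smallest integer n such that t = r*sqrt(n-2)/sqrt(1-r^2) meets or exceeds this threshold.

Need r·√(n−2)/√(1−r²) ≥ 1.645
√(n−2) ≥ 1.645·√(1−0.2704) / 0.52 = 1.645·0.854166 / 0.52 = 2.7021
n−2 ≥ 7.3013  ⇒  n ≥ 9.3013
Smallest integer n = 10

10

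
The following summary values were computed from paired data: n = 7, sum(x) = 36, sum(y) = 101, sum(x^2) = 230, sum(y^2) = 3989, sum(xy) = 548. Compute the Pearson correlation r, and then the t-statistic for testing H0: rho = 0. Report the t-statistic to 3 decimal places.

Numerator: nΣxy − (Σx)(Σy) = 7·548 − (36)(101) = 200
Denominator: √[(nΣx²−(Σx)²)(nΣy²−(Σy)²)]
  nΣx²−(Σx)² = 7·230 − 1296 = 314;  nΣy²−(Σy)² = 7·3989 − 10201 = 17722
  √(314·17722) = √5564708 = 2358.9633
r = 200 / 2358.9633 = 0.0848
t = r·√(n−2)/√(1−r²) = 0.0848·√5 / √(1−0.007191) = 0.189619 / 0.996398 = 0.190

0.190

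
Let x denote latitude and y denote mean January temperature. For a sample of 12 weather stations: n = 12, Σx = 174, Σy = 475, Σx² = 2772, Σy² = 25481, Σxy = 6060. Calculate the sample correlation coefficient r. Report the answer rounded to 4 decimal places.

-0.6417

Numerator: nΣxy − (Σx)(Σy) = 12·6060 − (174)(475) = -9930
Denominator: √[(nΣx²−(Σx)²)(nΣy²−(Σy)²)]
  nΣx²−(Σx)² = 12·2772 − 30276 = 2988;  nΣy²−(Σy)² = 12·25481 − 225625 = 80147
  √(2988·80147) = √239479236 = 15475.1167
r = -9930 / 15475.1167 = -0.6417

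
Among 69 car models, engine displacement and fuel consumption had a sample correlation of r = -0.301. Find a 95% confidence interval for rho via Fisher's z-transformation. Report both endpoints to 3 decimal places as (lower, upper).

(-0.502, -0.069)

z_r = atanh(-0.301) = -0.310619;  SE = 1/√(n−3) = 1/√66 = 0.123091
z-limits: -0.310619 ± 1.960·0.123091 = -0.310619 ± 0.241258 = [-0.551877, -0.069361]
ρ-limits: (tanh -0.551877, tanh -0.069361) = (-0.502, -0.069)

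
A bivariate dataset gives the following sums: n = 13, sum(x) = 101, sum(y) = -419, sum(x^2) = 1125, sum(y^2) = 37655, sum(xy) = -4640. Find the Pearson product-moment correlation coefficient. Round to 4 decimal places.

-0.4830

Numerator: nΣxy − (Σx)(Σy) = 13·(-4640) − (101)(-419) = -18001
Denominator: √[(nΣx²−(Σx)²)(nΣy²−(Σy)²)]
  nΣx²−(Σx)² = 13·1125 − 10201 = 4424;  nΣy²−(Σy)² = 13·37655 − 175561 = 313954
  √(4424·313954) = √1388932496 = 37268.3847
r = -18001 / 37268.3847 = -0.4830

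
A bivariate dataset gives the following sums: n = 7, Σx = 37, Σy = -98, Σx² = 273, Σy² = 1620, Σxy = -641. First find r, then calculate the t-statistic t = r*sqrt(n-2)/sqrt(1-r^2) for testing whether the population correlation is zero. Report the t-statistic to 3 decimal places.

Numerator: nΣxy − (Σx)(Σy) = 7·(-641) − (37)(-98) = -861
Denominator: √[(nΣx²−(Σx)²)(nΣy²−(Σy)²)]
  nΣx²−(Σx)² = 7·273 − 1369 = 542;  nΣy²−(Σy)² = 7·1620 − 9604 = 1736
  √(542·1736) = √940912 = 970.0062
r = -861 / 970.0062 = -0.8876
t = r·√(n−2)/√(1−r²) = -0.8876·√5 / √(1−0.787834) = -1.984734 / 0.460615 = -4.309

-4.309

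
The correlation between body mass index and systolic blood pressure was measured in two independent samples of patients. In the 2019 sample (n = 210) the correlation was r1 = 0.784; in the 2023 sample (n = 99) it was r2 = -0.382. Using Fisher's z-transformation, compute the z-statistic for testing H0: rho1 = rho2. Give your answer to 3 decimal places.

11.808

z1 = atanh(0.784) = 1.055667,  z2 = atanh(-0.382) = -0.402399
SE = √(1/(n1−3) + 1/(n2−3)) = √(1/207 + 1/96) = √(0.0048309 + 0.0104167) = √0.0152476 = 0.123481
z = (z1 − z2)/SE = (1.055667 − (-0.402399)) / 0.123481 = 1.458066 / 0.123481 = 11.808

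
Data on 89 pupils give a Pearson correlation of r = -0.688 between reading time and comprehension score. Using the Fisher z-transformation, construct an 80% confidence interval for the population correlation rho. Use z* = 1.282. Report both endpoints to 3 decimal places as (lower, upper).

z_r = atanh(-0.688) = -0.844148;  SE = 1/√(n−3) = 1/√86 = 0.107833
z-limits: -0.844148 ± 1.282·0.107833 = -0.844148 ± 0.138242 = [-0.982390, -0.705906]
ρ-limits: (tanh -0.982390, tanh -0.705906) = (-0.754, -0.608)

(-0.754, -0.608)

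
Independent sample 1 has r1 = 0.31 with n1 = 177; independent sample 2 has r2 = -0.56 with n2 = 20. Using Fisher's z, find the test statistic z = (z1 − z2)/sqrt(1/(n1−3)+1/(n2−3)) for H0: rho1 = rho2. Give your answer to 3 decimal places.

z1 = atanh(0.31) = 0.320545,  z2 = atanh(-0.56) = -0.632833
SE = √(1/(n1−3) + 1/(n2−3)) = √(1/174 + 1/17) = √(0.0057471 + 0.0588235) = √0.0645706 = 0.254107
z = (z1 − z2)/SE = (0.320545 − (-0.632833)) / 0.254107 = 0.953378 / 0.254107 = 3.752

3.752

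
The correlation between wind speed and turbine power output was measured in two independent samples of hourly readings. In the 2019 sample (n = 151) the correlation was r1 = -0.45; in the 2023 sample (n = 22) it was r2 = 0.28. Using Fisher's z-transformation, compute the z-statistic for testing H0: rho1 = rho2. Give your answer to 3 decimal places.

Fisher z-transforms: z1 = atanh(-0.45) = -0.484700, z2 = atanh(0.28) = 0.287682; difference d = -0.772382
Var(d) = 1/148 + 1/19 = 0.0067568 + 0.0526316 = 0.0593884
z = d/√Var(d) = -0.772382 / √0.0593884 = -0.772382 / 0.243697 = -3.169

-3.169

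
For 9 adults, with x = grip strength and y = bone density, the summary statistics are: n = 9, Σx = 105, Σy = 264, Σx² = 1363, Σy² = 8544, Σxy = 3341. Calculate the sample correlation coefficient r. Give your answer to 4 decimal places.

S_xy = nΣxy − ΣxΣy = 9·3341 − 105·264 = 30069 − 27720 = 2349
S_xx = nΣx² − (Σx)² = 9·1363 − 105² = 12267 − 11025 = 1242
S_yy = nΣy² − (Σy)² = 9·8544 − 264² = 76896 − 69696 = 7200
r = S_xy / √(S_xx·S_yy) = 2349 / √(1242·7200) = 2349 / √8942400 = 2349 / 2990.3846 = 0.7855

0.7855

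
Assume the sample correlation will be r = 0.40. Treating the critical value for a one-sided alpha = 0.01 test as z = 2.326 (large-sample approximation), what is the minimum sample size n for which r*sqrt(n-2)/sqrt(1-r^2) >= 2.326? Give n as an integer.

Need r·√(n−2)/√(1−r²) ≥ 2.326
√(n−2) ≥ 2.326·√(1−0.1600) / 0.40 = 2.326·0.916515 / 0.40 = 5.3295
n−2 ≥ 28.4036  ⇒  n ≥ 30.4036
Smallest integer n = 31

31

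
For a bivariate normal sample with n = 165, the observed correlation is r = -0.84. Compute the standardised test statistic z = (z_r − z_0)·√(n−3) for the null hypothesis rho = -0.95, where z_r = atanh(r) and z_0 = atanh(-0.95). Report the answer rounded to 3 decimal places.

7.772

z_r = atanh(-0.84) = -1.221174,  z_0 = atanh(-0.95) = -1.831781
SE = 1/√(n−3) = 1/√162 = 0.078567
z = (z_r − z_0)/SE = (-1.221174 − (-1.831781)) / 0.078567 = 0.610607 / 0.078567 = 7.772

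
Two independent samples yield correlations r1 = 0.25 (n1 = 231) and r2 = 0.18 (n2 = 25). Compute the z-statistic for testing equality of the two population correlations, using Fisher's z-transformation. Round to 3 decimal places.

Fisher z-transforms: z1 = atanh(0.25) = 0.255413, z2 = atanh(0.18) = 0.181983; difference d = 0.073430
Var(d) = 1/228 + 1/22 = 0.0043860 + 0.0454545 = 0.0498405
z = d/√Var(d) = 0.073430 / √0.0498405 = 0.073430 / 0.223250 = 0.329

0.329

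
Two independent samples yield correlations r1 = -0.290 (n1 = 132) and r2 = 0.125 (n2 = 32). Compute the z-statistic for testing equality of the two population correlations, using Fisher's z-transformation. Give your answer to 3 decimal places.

z1 = atanh(-0.290) = -0.298566,  z2 = atanh(0.125) = 0.125657
SE = √(1/(n1−3) + 1/(n2−3)) = √(1/129 + 1/29) = √(0.0077519 + 0.0344828) = √0.0422347 = 0.205511
z = (z1 − z2)/SE = (-0.298566 − 0.125657) / 0.205511 = -0.424223 / 0.205511 = -2.064

-2.064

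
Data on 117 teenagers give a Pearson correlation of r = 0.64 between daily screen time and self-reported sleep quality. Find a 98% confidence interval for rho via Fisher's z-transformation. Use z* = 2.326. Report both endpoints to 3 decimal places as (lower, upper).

z_r = atanh(0.64) = 0.758174;  SE = 1/√(n−3) = 1/√114 = 0.093659
z-limits: 0.758174 ± 2.326·0.093659 = 0.758174 ± 0.217851 = [0.540323, 0.976025]
ρ-limits: (tanh 0.540323, tanh 0.976025) = (0.493, 0.751)

(0.493, 0.751)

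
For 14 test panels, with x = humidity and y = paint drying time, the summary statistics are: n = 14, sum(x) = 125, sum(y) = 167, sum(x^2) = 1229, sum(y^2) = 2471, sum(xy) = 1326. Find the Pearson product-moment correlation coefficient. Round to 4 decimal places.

-0.7098

Numerator: nΣxy − (Σx)(Σy) = 14·1326 − (125)(167) = -2311
Denominator: √[(nΣx²−(Σx)²)(nΣy²−(Σy)²)]
  nΣx²−(Σx)² = 14·1229 − 15625 = 1581;  nΣy²−(Σy)² = 14·2471 − 27889 = 6705
  √(1581·6705) = √10600605 = 3255.8570
r = -2311 / 3255.8570 = -0.7098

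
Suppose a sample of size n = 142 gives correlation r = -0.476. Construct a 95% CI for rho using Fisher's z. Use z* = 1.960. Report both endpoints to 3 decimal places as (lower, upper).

Fisher z: z_r = atanh(r) = ½·ln((1+(-0.476))/(1−(-0.476))) = -0.517800
SE(z) = 1/√(n−3) = 1/√139 = 0.084819
95% ⇒ z* = 1.960; margin = 1.960·0.084819 = 0.166245
CI on z-scale: (-0.684045, -0.351555)
Back-transform: tanh(-0.684045) = -0.594143, tanh(-0.351555) = -0.337754

(-0.594, -0.338)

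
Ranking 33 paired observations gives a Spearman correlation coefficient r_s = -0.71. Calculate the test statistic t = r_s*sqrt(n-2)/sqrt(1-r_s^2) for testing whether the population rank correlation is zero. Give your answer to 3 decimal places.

t = r_s·√(n−2) / √(1−r_s²) with r_s = -0.71, n = 33
  = -0.71·√31 / √(1 − 0.5041)
  = -0.71·5.567764 / 0.704202
  = -3.953112 / 0.704202 = -5.614

-5.614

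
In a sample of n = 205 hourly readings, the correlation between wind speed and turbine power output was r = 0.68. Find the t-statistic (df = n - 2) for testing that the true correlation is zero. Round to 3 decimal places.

13.214

t = r·√(n−2) / √(1−r²) with r = 0.68, n = 205
  = 0.68·√203 / √(1 − 0.4624)
  = 0.68·14.247807 / 0.733212
  = 9.688509 / 0.733212 = 13.214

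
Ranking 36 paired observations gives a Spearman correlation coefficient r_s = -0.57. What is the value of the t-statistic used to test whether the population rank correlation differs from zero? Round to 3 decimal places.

1 − r_s² = 1 − 0.3249 = 0.6751;  √(1−r_s²) = 0.821645
√(n−2) = √34 = 5.830952
t = r_s·√(n−2)/√(1−r_s²) = -0.57 · 5.830952 / 0.821645 = -4.045

-4.045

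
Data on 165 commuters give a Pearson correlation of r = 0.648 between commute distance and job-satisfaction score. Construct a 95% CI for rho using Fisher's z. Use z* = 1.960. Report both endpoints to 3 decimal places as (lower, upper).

(0.550, 0.729)

z_r = atanh(0.648) = 0.771843;  SE = 1/√(n−3) = 1/√162 = 0.078567
z-limits: 0.771843 ± 1.960·0.078567 = 0.771843 ± 0.153991 = [0.617852, 0.925834]
ρ-limits: (tanh 0.617852, tanh 0.925834) = (0.550, 0.729)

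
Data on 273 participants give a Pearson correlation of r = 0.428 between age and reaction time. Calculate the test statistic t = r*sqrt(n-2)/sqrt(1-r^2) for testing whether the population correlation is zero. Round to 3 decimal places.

t = r·√(n−2) / √(1−r²) with r = 0.428, n = 273
  = 0.428·√271 / √(1 − 0.183184)
  = 0.428·16.462078 / 0.903779
  = 7.045769 / 0.903779 = 7.796

7.796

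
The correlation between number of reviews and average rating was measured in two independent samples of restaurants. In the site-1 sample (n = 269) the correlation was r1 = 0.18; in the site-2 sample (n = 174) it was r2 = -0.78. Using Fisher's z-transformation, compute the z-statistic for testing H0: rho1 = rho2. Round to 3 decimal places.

Fisher z-transforms: z1 = atanh(0.18) = 0.181983, z2 = atanh(-0.78) = -1.045371; difference d = 1.227354
Var(d) = 1/266 + 1/171 = 0.0037594 + 0.0058480 = 0.0096074
z = d/√Var(d) = 1.227354 / √0.0096074 = 1.227354 / 0.098017 = 12.522

12.522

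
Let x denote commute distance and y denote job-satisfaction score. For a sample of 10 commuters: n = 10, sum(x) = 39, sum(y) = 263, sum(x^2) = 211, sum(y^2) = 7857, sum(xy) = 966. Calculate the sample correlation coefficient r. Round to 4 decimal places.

S_xy = nΣxy − ΣxΣy = 10·966 − 39·263 = 9660 − 10257 = -597
S_xx = nΣx² − (Σx)² = 10·211 − 39² = 2110 − 1521 = 589
S_yy = nΣy² − (Σy)² = 10·7857 − 263² = 78570 − 69169 = 9401
r = S_xy / √(S_xx·S_yy) = -597 / √(589·9401) = -597 / √5537189 = -597 / 2353.1232 = -0.2537

-0.2537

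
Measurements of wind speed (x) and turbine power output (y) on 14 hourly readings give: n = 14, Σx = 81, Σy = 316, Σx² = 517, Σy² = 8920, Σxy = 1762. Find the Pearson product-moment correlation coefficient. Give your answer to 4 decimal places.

-0.2255

S_xy = nΣxy − ΣxΣy = 14·1762 − 81·316 = 24668 − 25596 = -928
S_xx = nΣx² − (Σx)² = 14·517 − 81² = 7238 − 6561 = 677
S_yy = nΣy² − (Σy)² = 14·8920 − 316² = 124880 − 99856 = 25024
r = S_xy / √(S_xx·S_yy) = -928 / √(677·25024) = -928 / √16941248 = -928 / 4115.9747 = -0.2255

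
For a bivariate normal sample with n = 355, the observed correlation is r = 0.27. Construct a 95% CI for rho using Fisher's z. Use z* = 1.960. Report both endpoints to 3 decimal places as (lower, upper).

z_r = atanh(0.27) = 0.276864;  SE = 1/√(n−3) = 1/√352 = 0.053300
z-limits: 0.276864 ± 1.960·0.053300 = 0.276864 ± 0.104468 = [0.172396, 0.381332]
ρ-limits: (tanh 0.172396, tanh 0.381332) = (0.171, 0.364)

(0.171, 0.364)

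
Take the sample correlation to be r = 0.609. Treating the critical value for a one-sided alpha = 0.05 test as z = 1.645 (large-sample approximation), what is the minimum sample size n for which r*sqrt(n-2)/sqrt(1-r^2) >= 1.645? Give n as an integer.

r√(n−2)/√(1−r²) ≥ 1.645  ⇔  n−2 ≥ (1.645)²·(1−r²)/r²
(1−r²)/r² = (1−0.370881)/0.370881 = 1.6963
n ≥ 2 + 2.706025·1.6963 = 2 + 4.5902 = 6.5902
⌈6.5902⌉ = 7

7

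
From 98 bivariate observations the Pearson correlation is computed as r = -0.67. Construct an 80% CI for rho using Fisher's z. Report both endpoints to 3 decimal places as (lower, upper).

Fisher z: z_r = atanh(r) = ½·ln((1+(-0.67))/(1−(-0.67))) = -0.810743
SE(z) = 1/√(n−3) = 1/√95 = 0.102598
80% ⇒ z* = 1.282; margin = 1.282·0.102598 = 0.131531
CI on z-scale: (-0.942274, -0.679212)
Back-transform: tanh(-0.942274) = -0.736265, tanh(-0.679212) = -0.591007

(-0.736, -0.591)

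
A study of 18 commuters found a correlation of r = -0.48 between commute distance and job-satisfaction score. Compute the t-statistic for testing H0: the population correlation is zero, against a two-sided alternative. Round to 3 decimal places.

1 − r² = 1 − 0.2304 = 0.7696;  √(1−r²) = 0.877268
√(n−2) = √16 = 4.000000
t = r·√(n−2)/√(1−r²) = -0.48 · 4.000000 / 0.877268 = -2.189

-2.189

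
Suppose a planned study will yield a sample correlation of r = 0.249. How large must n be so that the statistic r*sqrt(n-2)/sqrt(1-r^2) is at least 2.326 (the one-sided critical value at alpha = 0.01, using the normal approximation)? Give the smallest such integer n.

r√(n−2)/√(1−r²) ≥ 2.326  ⇔  n−2 ≥ (2.326)²·(1−r²)/r²
(1−r²)/r² = (1−0.062001)/0.062001 = 15.1288
n ≥ 2 + 5.410276·15.1288 = 2 + 81.8510 = 83.8510
⌈83.8510⌉ = 84

84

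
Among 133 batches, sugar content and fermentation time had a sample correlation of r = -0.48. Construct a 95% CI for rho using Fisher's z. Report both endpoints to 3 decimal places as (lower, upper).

z_r = atanh(-0.48) = -0.522984;  SE = 1/√(n−3) = 1/√130 = 0.087706
z-limits: -0.522984 ± 1.960·0.087706 = -0.522984 ± 0.171904 = [-0.694888, -0.351080]
ρ-limits: (tanh -0.694888, tanh -0.351080) = (-0.601, -0.337)

(-0.601, -0.337)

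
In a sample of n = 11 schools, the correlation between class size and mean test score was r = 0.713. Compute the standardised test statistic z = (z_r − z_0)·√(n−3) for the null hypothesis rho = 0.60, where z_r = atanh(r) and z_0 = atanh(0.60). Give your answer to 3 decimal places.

z_r = atanh(0.713) = 0.893260,  z_0 = atanh(0.60) = 0.693147
SE = 1/√(n−3) = 1/√8 = 0.353553
z = (z_r − z_0)/SE = (0.893260 − 0.693147) / 0.353553 = 0.200113 / 0.353553 = 0.566

0.566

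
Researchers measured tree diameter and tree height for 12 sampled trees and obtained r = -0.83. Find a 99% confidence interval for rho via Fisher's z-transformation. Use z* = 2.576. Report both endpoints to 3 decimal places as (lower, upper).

z_r = atanh(-0.83) = -1.188136;  SE = 1/√(n−3) = 1/√9 = 0.333333
z-limits: -1.188136 ± 2.576·0.333333 = -1.188136 ± 0.858666 = [-2.046802, -0.329470]
ρ-limits: (tanh -2.046802, tanh -0.329470) = (-0.967, -0.318)

(-0.967, -0.318)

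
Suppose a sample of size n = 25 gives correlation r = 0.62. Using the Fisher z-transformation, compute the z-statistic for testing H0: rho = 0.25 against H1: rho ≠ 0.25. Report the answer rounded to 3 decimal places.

2.203

Fisher z: atanh(0.62) = 0.725005, atanh(0.25) = 0.255413
z = (z_r − z_0)·√(n−3) = (0.725005 − 0.255413)·√22 = 0.469592 · 4.690416 = 2.203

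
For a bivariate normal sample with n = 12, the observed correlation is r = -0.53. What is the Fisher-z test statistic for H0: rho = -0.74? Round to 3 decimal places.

z_r = atanh(-0.53) = -0.590145,  z_0 = atanh(-0.74) = -0.950479
SE = 1/√(n−3) = 1/√9 = 0.333333
z = (z_r − z_0)/SE = (-0.590145 − (-0.950479)) / 0.333333 = 0.360334 / 0.333333 = 1.081

1.081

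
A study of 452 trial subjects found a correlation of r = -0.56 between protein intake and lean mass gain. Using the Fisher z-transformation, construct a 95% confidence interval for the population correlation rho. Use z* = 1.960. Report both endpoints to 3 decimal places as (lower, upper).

(-0.620, -0.493)

z_r = atanh(-0.56) = -0.632833;  SE = 1/√(n−3) = 1/√449 = 0.047193
z-limits: -0.632833 ± 1.960·0.047193 = -0.632833 ± 0.092498 = [-0.725331, -0.540335]
ρ-limits: (tanh -0.725331, tanh -0.540335) = (-0.620, -0.493)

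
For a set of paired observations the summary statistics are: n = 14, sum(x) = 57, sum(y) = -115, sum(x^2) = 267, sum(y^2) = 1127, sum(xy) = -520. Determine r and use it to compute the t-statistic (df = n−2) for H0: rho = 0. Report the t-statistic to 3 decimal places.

-2.954

Numerator: nΣxy − (Σx)(Σy) = 14·(-520) − (57)(-115) = -725
Denominator: √[(nΣx²−(Σx)²)(nΣy²−(Σy)²)]
  nΣx²−(Σx)² = 14·267 − 3249 = 489;  nΣy²−(Σy)² = 14·1127 − 13225 = 2553
  √(489·2553) = √1248417 = 1117.3258
r = -725 / 1117.3258 = -0.6489
t = r·√(n−2)/√(1−r²) = -0.6489·√12 / √(1−0.421071) = -2.247856 / 0.760874 = -2.954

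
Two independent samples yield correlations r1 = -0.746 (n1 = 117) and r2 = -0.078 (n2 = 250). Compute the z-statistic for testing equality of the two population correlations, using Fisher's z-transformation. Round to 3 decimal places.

z1 = atanh(-0.746) = -0.963874,  z2 = atanh(-0.078) = -0.078159
SE = √(1/(n1−3) + 1/(n2−3)) = √(1/114 + 1/247) = √(0.0087719 + 0.0040486) = √0.0128205 = 0.113228
z = (z1 − z2)/SE = (-0.963874 − (-0.078159)) / 0.113228 = -0.885715 / 0.113228 = -7.822

-7.822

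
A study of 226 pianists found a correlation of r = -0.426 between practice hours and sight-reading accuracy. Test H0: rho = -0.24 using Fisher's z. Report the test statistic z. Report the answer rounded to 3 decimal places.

-3.139

z_r = atanh(-0.426) = -0.455000,  z_0 = atanh(-0.24) = -0.244774
SE = 1/√(n−3) = 1/√223 = 0.066965
z = (z_r − z_0)/SE = (-0.455000 − (-0.244774)) / 0.066965 = -0.210226 / 0.066965 = -3.139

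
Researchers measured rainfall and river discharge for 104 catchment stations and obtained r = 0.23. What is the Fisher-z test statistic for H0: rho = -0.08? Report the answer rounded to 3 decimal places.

3.159

z_r = atanh(0.23) = 0.234189,  z_0 = atanh(-0.08) = -0.080171
SE = 1/√(n−3) = 1/√101 = 0.099504
z = (z_r − z_0)/SE = (0.234189 − (-0.080171)) / 0.099504 = 0.314360 / 0.099504 = 3.159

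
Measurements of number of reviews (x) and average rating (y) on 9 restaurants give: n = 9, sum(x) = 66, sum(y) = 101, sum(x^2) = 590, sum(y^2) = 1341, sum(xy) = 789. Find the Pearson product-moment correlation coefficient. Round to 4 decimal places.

Numerator: nΣxy − (Σx)(Σy) = 9·789 − (66)(101) = 435
Denominator: √[(nΣx²−(Σx)²)(nΣy²−(Σy)²)]
  nΣx²−(Σx)² = 9·590 − 4356 = 954;  nΣy²−(Σy)² = 9·1341 − 10201 = 1868
  √(954·1868) = √1782072 = 1334.9427
r = 435 / 1334.9427 = 0.3259

0.3259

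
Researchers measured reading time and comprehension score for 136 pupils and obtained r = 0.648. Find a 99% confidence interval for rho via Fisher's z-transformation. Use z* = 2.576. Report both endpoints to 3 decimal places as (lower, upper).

Fisher z: z_r = atanh(r) = ½·ln((1+0.648)/(1−0.648)) = 0.771843
SE(z) = 1/√(n−3) = 1/√133 = 0.086711
99% ⇒ z* = 2.576; margin = 2.576·0.086711 = 0.223368
CI on z-scale: (0.548475, 0.995211)
Back-transform: tanh(0.548475) = 0.499376, tanh(0.995211) = 0.759576

(0.499, 0.760)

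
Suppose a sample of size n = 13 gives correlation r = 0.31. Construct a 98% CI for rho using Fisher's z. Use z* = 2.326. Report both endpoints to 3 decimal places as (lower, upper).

Fisher z: z_r = atanh(r) = ½·ln((1+0.31)/(1−0.31)) = 0.320545
SE(z) = 1/√(n−3) = 1/√10 = 0.316228
98% ⇒ z* = 2.326; margin = 2.326·0.316228 = 0.735546
CI on z-scale: (-0.415001, 1.056091)
Back-transform: tanh(-0.415001) = -0.392711, tanh(1.056091) = 0.784163

(-0.393, 0.784)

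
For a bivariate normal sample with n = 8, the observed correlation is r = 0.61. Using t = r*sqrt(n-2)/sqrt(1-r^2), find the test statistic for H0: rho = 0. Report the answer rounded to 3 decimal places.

t = r·√(n−2) / √(1−r²) with r = 0.61, n = 8
  = 0.61·√6 / √(1 − 0.3721)
  = 0.61·2.449490 / 0.792401
  = 1.494189 / 0.792401 = 1.886

1.886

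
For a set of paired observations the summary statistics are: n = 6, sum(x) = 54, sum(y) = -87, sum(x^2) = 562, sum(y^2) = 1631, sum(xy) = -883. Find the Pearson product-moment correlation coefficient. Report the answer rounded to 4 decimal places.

Numerator: nΣxy − (Σx)(Σy) = 6·(-883) − (54)(-87) = -600
Denominator: √[(nΣx²−(Σx)²)(nΣy²−(Σy)²)]
  nΣx²−(Σx)² = 6·562 − 2916 = 456;  nΣy²−(Σy)² = 6·1631 − 7569 = 2217
  √(456·2217) = √1010952 = 1005.4611
r = -600 / 1005.4611 = -0.5967

-0.5967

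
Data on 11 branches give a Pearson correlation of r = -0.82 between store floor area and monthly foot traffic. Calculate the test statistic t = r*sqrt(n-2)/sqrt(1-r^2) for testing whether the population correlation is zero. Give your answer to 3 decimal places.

t = r·√(n−2) / √(1−r²) with r = -0.82, n = 11
  = -0.82·√9 / √(1 − 0.6724)
  = -0.82·3.000000 / 0.572364
  = -2.460000 / 0.572364 = -4.298

-4.298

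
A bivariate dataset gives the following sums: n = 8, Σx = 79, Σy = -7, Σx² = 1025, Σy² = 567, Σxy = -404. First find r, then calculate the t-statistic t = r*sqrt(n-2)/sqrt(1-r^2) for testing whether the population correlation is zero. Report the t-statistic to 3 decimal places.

Numerator: nΣxy − (Σx)(Σy) = 8·(-404) − (79)(-7) = -2679
Denominator: √[(nΣx²−(Σx)²)(nΣy²−(Σy)²)]
  nΣx²−(Σx)² = 8·1025 − 6241 = 1959;  nΣy²−(Σy)² = 8·567 − 49 = 4487
  √(1959·4487) = √8790033 = 2964.7990
r = -2679 / 2964.7990 = -0.9036
t = r·√(n−2)/√(1−r²) = -0.9036·√6 / √(1−0.816493) = -2.213359 / 0.428377 = -5.167

-5.167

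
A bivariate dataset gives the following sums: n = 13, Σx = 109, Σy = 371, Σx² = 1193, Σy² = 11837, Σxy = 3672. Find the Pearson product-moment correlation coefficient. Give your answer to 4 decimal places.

0.9506

Numerator: nΣxy − (Σx)(Σy) = 13·3672 − (109)(371) = 7297
Denominator: √[(nΣx²−(Σx)²)(nΣy²−(Σy)²)]
  nΣx²−(Σx)² = 13·1193 − 11881 = 3628;  nΣy²−(Σy)² = 13·11837 − 137641 = 16240
  √(3628·16240) = √58918720 = 7675.8530
r = 7297 / 7675.8530 = 0.9506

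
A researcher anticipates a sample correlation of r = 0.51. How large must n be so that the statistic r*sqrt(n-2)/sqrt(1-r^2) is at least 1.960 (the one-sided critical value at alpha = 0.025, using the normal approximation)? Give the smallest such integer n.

13

r√(n−2)/√(1−r²) ≥ 1.960  ⇔  n−2 ≥ (1.960)²·(1−r²)/r²
(1−r²)/r² = (1−0.2601)/0.2601 = 2.8447
n ≥ 2 + 3.8416·2.8447 = 2 + 10.9282 = 12.9282
⌈12.9282⌉ = 13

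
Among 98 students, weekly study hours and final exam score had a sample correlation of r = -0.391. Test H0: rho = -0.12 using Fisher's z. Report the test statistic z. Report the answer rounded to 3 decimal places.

-2.850

z_r = atanh(-0.391) = -0.412980,  z_0 = atanh(-0.12) = -0.120581
SE = 1/√(n−3) = 1/√95 = 0.102598
z = (z_r − z_0)/SE = (-0.412980 − (-0.120581)) / 0.102598 = -0.292399 / 0.102598 = -2.850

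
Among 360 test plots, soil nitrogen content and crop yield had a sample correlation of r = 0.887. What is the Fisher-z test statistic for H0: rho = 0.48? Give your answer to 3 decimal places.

Fisher z: atanh(0.887) = 1.407678, atanh(0.48) = 0.522984
z = (z_r − z_0)·√(n−3) = (1.407678 − 0.522984)·√357 = 0.884694 · 18.894444 = 16.716

16.716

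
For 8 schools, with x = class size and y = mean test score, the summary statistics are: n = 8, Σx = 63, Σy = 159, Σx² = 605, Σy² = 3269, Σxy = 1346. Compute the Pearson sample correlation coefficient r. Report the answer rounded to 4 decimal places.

0.8622

S_xy = nΣxy − ΣxΣy = 8·1346 − 63·159 = 10768 − 10017 = 751
S_xx = nΣx² − (Σx)² = 8·605 − 63² = 4840 − 3969 = 871
S_yy = nΣy² − (Σy)² = 8·3269 − 159² = 26152 − 25281 = 871
r = S_xy / √(S_xx·S_yy) = 751 / √(871·871) = 751 / √758641 = 751 / 871.0000 = 0.8622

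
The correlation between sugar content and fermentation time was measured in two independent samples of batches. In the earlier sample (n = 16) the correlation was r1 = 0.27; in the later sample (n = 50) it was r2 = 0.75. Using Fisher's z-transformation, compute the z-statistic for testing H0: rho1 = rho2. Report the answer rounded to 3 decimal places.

z1 = atanh(0.27) = 0.276864,  z2 = atanh(0.75) = 0.972955
SE = √(1/(n1−3) + 1/(n2−3)) = √(1/13 + 1/47) = √(0.0769231 + 0.0212766) = √0.0981997 = 0.313368
z = (z1 − z2)/SE = (0.276864 − 0.972955) / 0.313368 = -0.696091 / 0.313368 = -2.221

-2.221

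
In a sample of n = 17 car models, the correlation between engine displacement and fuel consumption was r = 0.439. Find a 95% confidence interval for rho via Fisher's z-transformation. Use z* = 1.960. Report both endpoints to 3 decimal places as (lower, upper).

(-0.053, 0.759)

Fisher z: z_r = atanh(r) = ½·ln((1+0.439)/(1−0.439)) = 0.470991
SE(z) = 1/√(n−3) = 1/√14 = 0.267261
95% ⇒ z* = 1.960; margin = 1.960·0.267261 = 0.523832
CI on z-scale: (-0.052841, 0.994823)
Back-transform: tanh(-0.052841) = -0.052792, tanh(0.994823) = 0.759411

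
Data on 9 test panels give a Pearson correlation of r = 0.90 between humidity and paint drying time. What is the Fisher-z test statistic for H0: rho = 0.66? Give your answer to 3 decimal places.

z_r = atanh(0.90) = 1.472219,  z_0 = atanh(0.66) = 0.792814
SE = 1/√(n−3) = 1/√6 = 0.408248
z = (z_r − z_0)/SE = (1.472219 − 0.792814) / 0.408248 = 0.679405 / 0.408248 = 1.664

1.664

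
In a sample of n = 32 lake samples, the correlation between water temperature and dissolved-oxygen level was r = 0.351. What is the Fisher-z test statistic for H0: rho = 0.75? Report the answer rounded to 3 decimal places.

Fisher z: atanh(0.351) = 0.366584, atanh(0.75) = 0.972955
z = (z_r − z_0)·√(n−3) = (0.366584 − 0.972955)·√29 = -0.606371 · 5.385165 = -3.265

-3.265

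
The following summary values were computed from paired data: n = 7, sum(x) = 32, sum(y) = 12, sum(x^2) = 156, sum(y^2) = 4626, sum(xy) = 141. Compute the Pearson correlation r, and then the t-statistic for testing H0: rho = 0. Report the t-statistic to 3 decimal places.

0.997

Numerator: nΣxy − (Σx)(Σy) = 7·141 − (32)(12) = 603
Denominator: √[(nΣx²−(Σx)²)(nΣy²−(Σy)²)]
  nΣx²−(Σx)² = 7·156 − 1024 = 68;  nΣy²−(Σy)² = 7·4626 − 144 = 32238
  √(68·32238) = √2192184 = 1480.6026
r = 603 / 1480.6026 = 0.4073
t = r·√(n−2)/√(1−r²) = 0.4073·√5 / √(1−0.165893) = 0.910750 / 0.913295 = 0.997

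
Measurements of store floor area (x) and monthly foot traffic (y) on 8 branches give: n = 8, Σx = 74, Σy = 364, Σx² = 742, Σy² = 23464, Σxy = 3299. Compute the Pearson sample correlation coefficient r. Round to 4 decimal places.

-0.1079

S_xy = nΣxy − ΣxΣy = 8·3299 − 74·364 = 26392 − 26936 = -544
S_xx = nΣx² − (Σx)² = 8·742 − 74² = 5936 − 5476 = 460
S_yy = nΣy² − (Σy)² = 8·23464 − 364² = 187712 − 132496 = 55216
r = S_xy / √(S_xx·S_yy) = -544 / √(460·55216) = -544 / √25399360 = -544 / 5039.7778 = -0.1079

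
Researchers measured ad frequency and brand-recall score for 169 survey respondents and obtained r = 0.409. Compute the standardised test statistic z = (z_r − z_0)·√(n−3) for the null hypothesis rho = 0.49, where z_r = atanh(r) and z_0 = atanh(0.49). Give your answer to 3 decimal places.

-1.310

Fisher z: atanh(0.409) = 0.434410, atanh(0.49) = 0.536060
z = (z_r − z_0)·√(n−3) = (0.434410 − 0.536060)·√166 = -0.101650 · 12.884099 = -1.310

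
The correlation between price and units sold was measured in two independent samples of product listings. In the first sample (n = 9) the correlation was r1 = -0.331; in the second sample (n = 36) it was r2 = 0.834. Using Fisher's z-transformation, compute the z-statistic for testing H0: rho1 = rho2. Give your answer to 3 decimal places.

Fisher z-transforms: z1 = atanh(-0.331) = -0.343951, z2 = atanh(0.834) = 1.201133; difference d = -1.545084
Var(d) = 1/6 + 1/33 = 0.1666667 + 0.0303030 = 0.1969697
z = d/√Var(d) = -1.545084 / √0.1969697 = -1.545084 / 0.443813 = -3.481

-3.481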